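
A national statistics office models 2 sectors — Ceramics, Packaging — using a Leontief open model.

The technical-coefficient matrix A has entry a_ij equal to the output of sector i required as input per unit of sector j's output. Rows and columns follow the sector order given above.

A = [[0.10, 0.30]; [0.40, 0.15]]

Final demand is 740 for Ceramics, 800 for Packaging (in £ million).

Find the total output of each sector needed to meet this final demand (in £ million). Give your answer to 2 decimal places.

x_C = 1347.29, x_P = 1575.19

I − A =
  [   0.90    -0.30]
  [  -0.40     0.85]
det(I−A) = (0.90)(0.85) − (-0.30)(-0.40) = 0.6450
adj(I−A) = [[0.85, 0.30], [0.40, 0.90]]
(I − A)⁻¹ = adj(I−A) / det(I−A) ≈
  [   1.3178     0.4651]
  [   0.6202     1.3953]
x = (I − A)⁻¹ d = adj(I−A)·d / det(I−A), with det(I−A) = 0.6450:
  x_C = (0.85·740 + 0.30·800) / 0.6450 = 869.00 / 0.6450 ≈ 1347.29
  x_P = (0.40·740 + 0.90·800) / 0.6450 = 1016.00 / 0.6450 ≈ 1575.19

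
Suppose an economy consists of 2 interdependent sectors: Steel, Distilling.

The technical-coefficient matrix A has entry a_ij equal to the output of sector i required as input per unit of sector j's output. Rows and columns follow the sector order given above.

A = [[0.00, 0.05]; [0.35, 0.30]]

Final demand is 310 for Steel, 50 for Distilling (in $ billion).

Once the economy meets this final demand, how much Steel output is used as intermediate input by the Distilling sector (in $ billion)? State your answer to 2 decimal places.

I − A =
  [   1.00    -0.05]
  [  -0.35     0.70]
det(I−A) = (1.00)(0.70) − (-0.05)(-0.35) = 0.6825
adj(I−A) = [[0.70, 0.05], [0.35, 1.00]]
(I − A)⁻¹ = adj(I−A) / det(I−A) ≈
  [   1.0256     0.0733]
  [   0.5128     1.4652]
First solve x = (I − A)⁻¹ d = adj(I−A)·d / det(I−A); in particular x_2 = (0.35·310 + 1.00·50) / 0.6825 = 158.50 / 0.6825 ≈ 232.2344.
Intermediate flow from 1 to 2: z_12 = a_12 · x_2 = 0.05 × 158.50 / 0.6825 = 7.925 / 0.6825 ≈ 11.61.

z_12 = 11.61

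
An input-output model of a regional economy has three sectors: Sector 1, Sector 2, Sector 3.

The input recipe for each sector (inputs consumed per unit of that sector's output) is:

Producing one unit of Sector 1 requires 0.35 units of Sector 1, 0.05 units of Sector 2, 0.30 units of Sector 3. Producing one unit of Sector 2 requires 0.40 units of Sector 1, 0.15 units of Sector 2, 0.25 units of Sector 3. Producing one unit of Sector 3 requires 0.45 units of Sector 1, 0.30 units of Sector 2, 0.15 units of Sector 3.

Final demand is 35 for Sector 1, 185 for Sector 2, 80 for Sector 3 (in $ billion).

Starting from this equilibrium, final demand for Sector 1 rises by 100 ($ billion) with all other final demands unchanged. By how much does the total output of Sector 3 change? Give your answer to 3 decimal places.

Δx_3 = 108.081

I − A =
  [   0.65    -0.40    -0.45]
  [  -0.05     0.85    -0.30]
  [  -0.30    -0.25     0.85]
Cofactors of I−A, C_ij = (−1)^(i+j)·(minor ij) (rows/columns in the sector order above):
  C_11 = (0.85)(0.85) − (-0.30)(-0.25) = 0.6475
  C_12 = −[(-0.05)(0.85) − (-0.30)(-0.30)] = 0.1325
  C_13 = (-0.05)(-0.25) − (0.85)(-0.30) = 0.2675
  C_21 = −[(-0.40)(0.85) − (-0.45)(-0.25)] = 0.4525
  C_22 = (0.65)(0.85) − (-0.45)(-0.30) = 0.4175
  C_23 = −[(0.65)(-0.25) − (-0.40)(-0.30)] = 0.2825
  C_31 = (-0.40)(-0.30) − (-0.45)(0.85) = 0.5025
  C_32 = −[(0.65)(-0.30) − (-0.45)(-0.05)] = 0.2175
  C_33 = (0.65)(0.85) − (-0.40)(-0.05) = 0.5325
det(I−A) = Σ_j (I−A)_1j·C_1j = (0.65)(0.6475) + (-0.40)(0.1325) + (-0.45)(0.2675) = 0.2475
adj(I−A) = Cᵀ =
  [ 0.6475   0.4525   0.5025]
  [ 0.1325   0.4175   0.2175]
  [ 0.2675   0.2825   0.5325]
(I − A)⁻¹ = adj(I−A) / det(I−A) ≈
  [   2.6162     1.8283     2.0303]
  [   0.5354     1.6869     0.8788]
  [   1.0808     1.1414     2.1515]
Δx = (I − A)⁻¹ Δd with Δd having +100 in the Sector 1 component and 0 elsewhere.
So Δx_3 = L_31 · (+100), where L_31 = adj(I−A)_31 / det(I−A) = 0.2675 / 0.2475.
Δx_3 = 0.2675 × (+100) / 0.2475 = 26.75 / 0.2475 ≈ 108.081.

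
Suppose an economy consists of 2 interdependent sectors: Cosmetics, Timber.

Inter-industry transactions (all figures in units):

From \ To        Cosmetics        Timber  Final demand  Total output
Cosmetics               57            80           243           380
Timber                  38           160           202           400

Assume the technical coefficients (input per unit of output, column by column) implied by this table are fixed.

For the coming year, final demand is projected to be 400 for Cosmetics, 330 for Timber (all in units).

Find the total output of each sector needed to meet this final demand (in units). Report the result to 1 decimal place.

Technical coefficients a_ij = z_ij / X_j:
  a_11 = 57/380 = 0.15, a_21 = 38/380 = 0.10
  a_12 = 80/400 = 0.20, a_22 = 160/400 = 0.40
I − A =
  [   0.85    -0.20]
  [  -0.10     0.60]
det(I−A) = (0.85)(0.60) − (-0.20)(-0.10) = 0.4900
adj(I−A) = [[0.60, 0.20], [0.10, 0.85]]
(I − A)⁻¹ = adj(I−A) / det(I−A) ≈
  [   1.2245     0.4082]
  [   0.2041     1.7347]
x = (I − A)⁻¹ d = adj(I−A)·d / det(I−A), with det(I−A) = 0.4900:
  x_1 = (0.60·400 + 0.20·330) / 0.4900 = 306.00 / 0.4900 ≈ 624.5
  x_2 = (0.10·400 + 0.85·330) / 0.4900 = 320.50 / 0.4900 ≈ 654.1

x_1 = 624.5, x_2 = 654.1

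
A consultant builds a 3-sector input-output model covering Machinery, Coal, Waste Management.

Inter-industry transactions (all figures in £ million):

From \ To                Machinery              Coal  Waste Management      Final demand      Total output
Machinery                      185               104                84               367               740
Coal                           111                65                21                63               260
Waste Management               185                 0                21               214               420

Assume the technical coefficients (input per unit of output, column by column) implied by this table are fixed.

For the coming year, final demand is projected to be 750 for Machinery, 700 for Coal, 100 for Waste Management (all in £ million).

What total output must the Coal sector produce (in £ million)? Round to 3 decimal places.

x_2 = 1349.238

Technical coefficients a_ij = z_ij / X_j:
  a_11 = 185/740 = 0.25, a_21 = 111/740 = 0.15, a_31 = 185/740 = 0.25
  a_12 = 104/260 = 0.40, a_22 = 65/260 = 0.25, a_32 = 0/260 = 0.00
  a_13 = 84/420 = 0.20, a_23 = 21/420 = 0.05, a_33 = 21/420 = 0.05
I − A =
  [   0.75    -0.40    -0.20]
  [  -0.15     0.75    -0.05]
  [  -0.25     0.00     0.95]
Cofactors of I−A, C_ij = (−1)^(i+j)·(minor ij) (rows/columns in the sector order above):
  C_11 = (0.75)(0.95) − (-0.05)(0.00) = 0.7125
  C_12 = −[(-0.15)(0.95) − (-0.05)(-0.25)] = 0.1550
  C_13 = (-0.15)(0.00) − (0.75)(-0.25) = 0.1875
  C_21 = −[(-0.40)(0.95) − (-0.20)(0.00)] = 0.3800
  C_22 = (0.75)(0.95) − (-0.20)(-0.25) = 0.6625
  C_23 = −[(0.75)(0.00) − (-0.40)(-0.25)] = 0.1000
  C_31 = (-0.40)(-0.05) − (-0.20)(0.75) = 0.1700
  C_32 = −[(0.75)(-0.05) − (-0.20)(-0.15)] = 0.0675
  C_33 = (0.75)(0.75) − (-0.40)(-0.15) = 0.5025
det(I−A) = Σ_j (I−A)_1j·C_1j = (0.75)(0.7125) + (-0.40)(0.1550) + (-0.20)(0.1875) = 0.434875
adj(I−A) = Cᵀ =
  [ 0.7125   0.3800   0.1700]
  [ 0.1550   0.6625   0.0675]
  [ 0.1875   0.1000   0.5025]
(I − A)⁻¹ = adj(I−A) / det(I−A) ≈
  [   1.6384     0.8738     0.3909]
  [   0.3564     1.5234     0.1552]
  [   0.4312     0.2300     1.1555]
x = (I − A)⁻¹ d = adj(I−A)·d / det(I−A), with det(I−A) = 0.434875:
  x_1 = (0.7125·750 + 0.3800·700 + 0.1700·100) / 0.434875 = 817.375 / 0.434875 ≈ 1879.563
  x_2 = (0.1550·750 + 0.6625·700 + 0.0675·100) / 0.434875 = 586.75 / 0.434875 ≈ 1349.238
  x_3 = (0.1875·750 + 0.1000·700 + 0.5025·100) / 0.434875 = 260.875 / 0.434875 ≈ 599.885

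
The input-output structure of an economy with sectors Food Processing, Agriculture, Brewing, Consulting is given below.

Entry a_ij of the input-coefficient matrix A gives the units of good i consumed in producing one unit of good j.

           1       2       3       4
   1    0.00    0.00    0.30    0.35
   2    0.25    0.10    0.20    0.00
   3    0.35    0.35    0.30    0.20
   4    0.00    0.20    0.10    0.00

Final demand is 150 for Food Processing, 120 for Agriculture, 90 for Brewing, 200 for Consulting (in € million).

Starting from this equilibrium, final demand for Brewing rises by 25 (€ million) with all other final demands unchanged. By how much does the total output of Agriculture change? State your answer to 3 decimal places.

I − A =
  [   1.00     0.00    -0.30    -0.35]
  [  -0.25     0.90    -0.20     0.00]
  [  -0.35    -0.35     0.70    -0.20]
  [   0.00    -0.20    -0.10     1.00]
Compute the cofactors C_ij = (−1)^(i+j)·(3×3 minor ij) of I−A; the adjugate is their transpose:
adj(I−A) = Cᵀ =
  [ 0.534000   0.178250   0.315500   0.250000]
  [ 0.240000   0.562750   0.283750   0.140750]
  [ 0.412500   0.414500   0.882500   0.320875]
  [ 0.089250   0.154000   0.145000   0.439250]
det(I−A) = Σ_j (I−A)_1j·C_1j = (1.00)(0.534000) + (0.00)(0.240000) + (-0.30)(0.412500) + (-0.35)(0.089250) = 0.3790125
(I − A)⁻¹ = adj(I−A) / det(I−A) ≈
  [   1.4089     0.4703     0.8324     0.6596]
  [   0.6332     1.4848     0.7487     0.3714]
  [   1.0884     1.0936     2.3284     0.8466]
  [   0.2355     0.4063     0.3826     1.1589]
Δx = (I − A)⁻¹ Δd with Δd having +25 in the Brewing component and 0 elsewhere.
So Δx_2 = L_23 · (+25), where L_23 = adj(I−A)_23 / det(I−A) = 0.283750 / 0.3790125.
Δx_2 = 0.283750 × (+25) / 0.3790125 = 7.09375 / 0.3790125 ≈ 18.716.

Δx_2 = 18.716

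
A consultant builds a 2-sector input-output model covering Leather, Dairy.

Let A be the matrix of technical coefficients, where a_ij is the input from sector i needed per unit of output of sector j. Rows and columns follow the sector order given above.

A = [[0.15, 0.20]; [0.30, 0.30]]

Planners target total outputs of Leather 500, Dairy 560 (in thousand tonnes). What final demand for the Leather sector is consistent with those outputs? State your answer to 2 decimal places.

d_1 = 313.00

I − A =
  [   0.85    -0.20]
  [  -0.30     0.70]
d = (I − A) x:
  d_1 = (+0.85)·500 + (-0.20)·560 = 313.00
  d_2 = (-0.30)·500 + (+0.70)·560 = 242.00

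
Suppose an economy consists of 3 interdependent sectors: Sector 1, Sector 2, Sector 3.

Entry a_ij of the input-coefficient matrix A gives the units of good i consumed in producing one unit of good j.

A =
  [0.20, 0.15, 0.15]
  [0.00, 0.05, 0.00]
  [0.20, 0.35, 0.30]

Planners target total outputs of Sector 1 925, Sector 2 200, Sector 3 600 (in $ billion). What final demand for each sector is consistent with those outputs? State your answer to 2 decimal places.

d_1 = 620.00, d_2 = 190.00, d_3 = 165.00

I − A =
  [   0.80    -0.15    -0.15]
  [   0.00     0.95     0.00]
  [  -0.20    -0.35     0.70]
d = (I − A) x:
  d_1 = (+0.80)·925 + (-0.15)·200 + (-0.15)·600 = 620.00
  d_2 = (+0.00)·925 + (+0.95)·200 + (+0.00)·600 = 190.00
  d_3 = (-0.20)·925 + (-0.35)·200 + (+0.70)·600 = 165.00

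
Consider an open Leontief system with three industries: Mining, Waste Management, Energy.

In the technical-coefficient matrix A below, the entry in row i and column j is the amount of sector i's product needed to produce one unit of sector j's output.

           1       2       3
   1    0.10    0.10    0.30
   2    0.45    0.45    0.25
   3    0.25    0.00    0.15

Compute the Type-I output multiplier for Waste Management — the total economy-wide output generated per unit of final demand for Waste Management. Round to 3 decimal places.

m_2 = 2.388

I − A =
  [   0.90    -0.10    -0.30]
  [  -0.45     0.55    -0.25]
  [  -0.25     0.00     0.85]
Cofactors of I−A, C_ij = (−1)^(i+j)·(minor ij) (rows/columns in the sector order above):
  C_11 = (0.55)(0.85) − (-0.25)(0.00) = 0.4675
  C_12 = −[(-0.45)(0.85) − (-0.25)(-0.25)] = 0.4450
  C_13 = (-0.45)(0.00) − (0.55)(-0.25) = 0.1375
  C_21 = −[(-0.10)(0.85) − (-0.30)(0.00)] = 0.0850
  C_22 = (0.90)(0.85) − (-0.30)(-0.25) = 0.6900
  C_23 = −[(0.90)(0.00) − (-0.10)(-0.25)] = 0.0250
  C_31 = (-0.10)(-0.25) − (-0.30)(0.55) = 0.1900
  C_32 = −[(0.90)(-0.25) − (-0.30)(-0.45)] = 0.3600
  C_33 = (0.90)(0.55) − (-0.10)(-0.45) = 0.4500
det(I−A) = Σ_j (I−A)_1j·C_1j = (0.90)(0.4675) + (-0.10)(0.4450) + (-0.30)(0.1375) = 0.3350
adj(I−A) = Cᵀ =
  [ 0.4675   0.0850   0.1900]
  [ 0.4450   0.6900   0.3600]
  [ 0.1375   0.0250   0.4500]
(I − A)⁻¹ = adj(I−A) / det(I−A) ≈
  [   1.3955     0.2537     0.5672]
  [   1.3284     2.0597     1.0746]
  [   0.4104     0.0746     1.3433]
The output multiplier for sector j is the column-j sum of the Leontief inverse (I − A)⁻¹ = adj(I−A) / det(I−A).
Column 2 of adj(I−A): (0.0850, 0.6900, 0.0250); det(I−A) = 0.3350.
m_2 = (0.0850 + 0.6900 + 0.0250) / 0.3350 = 0.80 / 0.3350 ≈ 2.388.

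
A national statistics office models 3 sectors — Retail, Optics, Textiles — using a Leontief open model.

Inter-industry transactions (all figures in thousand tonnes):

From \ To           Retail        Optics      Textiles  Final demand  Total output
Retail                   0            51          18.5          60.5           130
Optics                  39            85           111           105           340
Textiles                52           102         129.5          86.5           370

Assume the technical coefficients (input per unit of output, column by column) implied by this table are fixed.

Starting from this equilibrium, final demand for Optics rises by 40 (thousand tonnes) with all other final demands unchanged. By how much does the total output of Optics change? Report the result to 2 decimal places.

Technical coefficients a_ij = z_ij / X_j:
  a_RR = 0/130 = 0.00, a_OR = 39/130 = 0.30, a_TR = 52/130 = 0.40
  a_RO = 51/340 = 0.15, a_OO = 85/340 = 0.25, a_TO = 102/340 = 0.30
  a_RT = 18.5/370 = 0.05, a_OT = 111/370 = 0.30, a_TT = 129.5/370 = 0.35
I − A =
  [   1.00    -0.15    -0.05]
  [  -0.30     0.75    -0.30]
  [  -0.40    -0.30     0.65]
Cofactors of I−A, C_ij = (−1)^(i+j)·(minor ij) (rows/columns in the sector order above):
  C_11 = (0.75)(0.65) − (-0.30)(-0.30) = 0.3975
  C_12 = −[(-0.30)(0.65) − (-0.30)(-0.40)] = 0.3150
  C_13 = (-0.30)(-0.30) − (0.75)(-0.40) = 0.3900
  C_21 = −[(-0.15)(0.65) − (-0.05)(-0.30)] = 0.1125
  C_22 = (1.00)(0.65) − (-0.05)(-0.40) = 0.6300
  C_23 = −[(1.00)(-0.30) − (-0.15)(-0.40)] = 0.3600
  C_31 = (-0.15)(-0.30) − (-0.05)(0.75) = 0.0825
  C_32 = −[(1.00)(-0.30) − (-0.05)(-0.30)] = 0.3150
  C_33 = (1.00)(0.75) − (-0.15)(-0.30) = 0.7050
det(I−A) = Σ_j (I−A)_1j·C_1j = (1.00)(0.3975) + (-0.15)(0.3150) + (-0.05)(0.3900) = 0.33075
adj(I−A) = Cᵀ =
  [ 0.3975   0.1125   0.0825]
  [ 0.3150   0.6300   0.3150]
  [ 0.3900   0.3600   0.7050]
(I − A)⁻¹ = adj(I−A) / det(I−A) ≈
  [   1.2018     0.3401     0.2494]
  [   0.9524     1.9048     0.9524]
  [   1.1791     1.0884     2.1315]
Δx = (I − A)⁻¹ Δd with Δd having +40 in the Optics component and 0 elsewhere.
So Δx_O = L_OO · (+40), where L_OO = adj(I−A)_OO / det(I−A) = 0.6300 / 0.33075.
Δx_O = 0.6300 × (+40) / 0.33075 = 25.20 / 0.33075 ≈ 76.19.

Δx_O = 76.19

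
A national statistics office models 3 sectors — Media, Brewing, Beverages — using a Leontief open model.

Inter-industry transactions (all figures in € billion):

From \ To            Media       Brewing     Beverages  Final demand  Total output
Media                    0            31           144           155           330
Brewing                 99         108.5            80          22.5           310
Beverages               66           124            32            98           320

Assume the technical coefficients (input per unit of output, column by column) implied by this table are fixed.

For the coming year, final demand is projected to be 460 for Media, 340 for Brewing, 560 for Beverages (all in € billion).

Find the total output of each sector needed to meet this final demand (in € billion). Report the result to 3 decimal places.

Technical coefficients a_ij = z_ij / X_j:
  a_11 = 0/330 = 0.00, a_21 = 99/330 = 0.30, a_31 = 66/330 = 0.20
  a_12 = 31/310 = 0.10, a_22 = 108.5/310 = 0.35, a_32 = 124/310 = 0.40
  a_13 = 144/320 = 0.45, a_23 = 80/320 = 0.25, a_33 = 32/320 = 0.10
I − A =
  [   1.00    -0.10    -0.45]
  [  -0.30     0.65    -0.25]
  [  -0.20    -0.40     0.90]
Cofactors of I−A, C_ij = (−1)^(i+j)·(minor ij) (rows/columns in the sector order above):
  C_11 = (0.65)(0.90) − (-0.25)(-0.40) = 0.4850
  C_12 = −[(-0.30)(0.90) − (-0.25)(-0.20)] = 0.3200
  C_13 = (-0.30)(-0.40) − (0.65)(-0.20) = 0.2500
  C_21 = −[(-0.10)(0.90) − (-0.45)(-0.40)] = 0.2700
  C_22 = (1.00)(0.90) − (-0.45)(-0.20) = 0.8100
  C_23 = −[(1.00)(-0.40) − (-0.10)(-0.20)] = 0.4200
  C_31 = (-0.10)(-0.25) − (-0.45)(0.65) = 0.3175
  C_32 = −[(1.00)(-0.25) − (-0.45)(-0.30)] = 0.3850
  C_33 = (1.00)(0.65) − (-0.10)(-0.30) = 0.6200
det(I−A) = Σ_j (I−A)_1j·C_1j = (1.00)(0.4850) + (-0.10)(0.3200) + (-0.45)(0.2500) = 0.3405
adj(I−A) = Cᵀ =
  [ 0.4850   0.2700   0.3175]
  [ 0.3200   0.8100   0.3850]
  [ 0.2500   0.4200   0.6200]
(I − A)⁻¹ = adj(I−A) / det(I−A) ≈
  [   1.4244     0.7930     0.9325]
  [   0.9398     2.3789     1.1307]
  [   0.7342     1.2335     1.8209]
x = (I − A)⁻¹ d = adj(I−A)·d / det(I−A), with det(I−A) = 0.3405:
  x_1 = (0.4850·460 + 0.2700·340 + 0.3175·560) / 0.3405 = 492.70 / 0.3405 ≈ 1446.990
  x_2 = (0.3200·460 + 0.8100·340 + 0.3850·560) / 0.3405 = 638.20 / 0.3405 ≈ 1874.302
  x_3 = (0.2500·460 + 0.4200·340 + 0.6200·560) / 0.3405 = 605.00 / 0.3405 ≈ 1776.799

x_1 = 1446.990, x_2 = 1874.302, x_3 = 1776.799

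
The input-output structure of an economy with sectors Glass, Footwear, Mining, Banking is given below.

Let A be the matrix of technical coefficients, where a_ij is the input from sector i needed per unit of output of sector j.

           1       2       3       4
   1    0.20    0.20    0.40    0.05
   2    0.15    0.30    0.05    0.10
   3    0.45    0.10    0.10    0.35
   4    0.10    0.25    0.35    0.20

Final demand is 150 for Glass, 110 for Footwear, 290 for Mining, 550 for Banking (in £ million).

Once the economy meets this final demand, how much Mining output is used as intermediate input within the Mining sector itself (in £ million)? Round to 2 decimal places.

z_33 = 198.34

I − A =
  [   0.80    -0.20    -0.40    -0.05]
  [  -0.15     0.70    -0.05    -0.10]
  [  -0.45    -0.10     0.90    -0.35]
  [  -0.10    -0.25    -0.35     0.80]
Compute the cofactors C_ij = (−1)^(i+j)·(3×3 minor ij) of I−A; the adjugate is their transpose:
adj(I−A) = Cᵀ =
  [ 0.383875   0.199500   0.241875   0.154750]
  [ 0.134125   0.307625   0.114375   0.096875]
  [ 0.291375   0.218125   0.396625   0.219000]
  [ 0.217375   0.216500   0.239500   0.336500]
det(I−A) = Σ_j (I−A)_1j·C_1j = (0.80)(0.383875) + (-0.20)(0.134125) + (-0.40)(0.291375) + (-0.05)(0.217375) = 0.15285625
(I − A)⁻¹ = adj(I−A) / det(I−A) ≈
  [   2.5113     1.3051     1.5824     1.0124]
  [   0.8775     2.0125     0.7483     0.6338]
  [   1.9062     1.4270     2.5948     1.4327]
  [   1.4221     1.4164     1.5668     2.2014]
First solve x = (I − A)⁻¹ d = adj(I−A)·d / det(I−A); in particular x_3 = (0.291375·150 + 0.218125·110 + 0.396625·290 + 0.219000·550) / 0.15285625 = 303.17125 / 0.15285625 ≈ 1983.3749.
Intermediate flow from 3 to 3: z_33 = a_33 · x_3 = 0.10 × 303.17125 / 0.15285625 = 30.317125 / 0.15285625 ≈ 198.34.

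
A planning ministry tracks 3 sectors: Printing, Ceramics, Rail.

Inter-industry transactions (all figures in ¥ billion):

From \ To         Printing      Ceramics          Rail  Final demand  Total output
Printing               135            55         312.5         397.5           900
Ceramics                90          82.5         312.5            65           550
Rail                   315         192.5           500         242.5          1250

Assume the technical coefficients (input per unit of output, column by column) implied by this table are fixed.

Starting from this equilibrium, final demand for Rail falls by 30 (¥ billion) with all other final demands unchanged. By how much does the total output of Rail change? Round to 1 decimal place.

Technical coefficients a_ij = z_ij / X_j:
  a_PP = 135/900 = 0.15, a_CP = 90/900 = 0.10, a_RP = 315/900 = 0.35
  a_PC = 55/550 = 0.10, a_CC = 82.5/550 = 0.15, a_RC = 192.5/550 = 0.35
  a_PR = 312.5/1250 = 0.25, a_CR = 312.5/1250 = 0.25, a_RR = 500/1250 = 0.40
I − A =
  [   0.85    -0.10    -0.25]
  [  -0.10     0.85    -0.25]
  [  -0.35    -0.35     0.60]
Cofactors of I−A, C_ij = (−1)^(i+j)·(minor ij) (rows/columns in the sector order above):
  C_11 = (0.85)(0.60) − (-0.25)(-0.35) = 0.4225
  C_12 = −[(-0.10)(0.60) − (-0.25)(-0.35)] = 0.1475
  C_13 = (-0.10)(-0.35) − (0.85)(-0.35) = 0.3325
  C_21 = −[(-0.10)(0.60) − (-0.25)(-0.35)] = 0.1475
  C_22 = (0.85)(0.60) − (-0.25)(-0.35) = 0.4225
  C_23 = −[(0.85)(-0.35) − (-0.10)(-0.35)] = 0.3325
  C_31 = (-0.10)(-0.25) − (-0.25)(0.85) = 0.2375
  C_32 = −[(0.85)(-0.25) − (-0.25)(-0.10)] = 0.2375
  C_33 = (0.85)(0.85) − (-0.10)(-0.10) = 0.7125
det(I−A) = Σ_j (I−A)_1j·C_1j = (0.85)(0.4225) + (-0.10)(0.1475) + (-0.25)(0.3325) = 0.26125
adj(I−A) = Cᵀ =
  [ 0.4225   0.1475   0.2375]
  [ 0.1475   0.4225   0.2375]
  [ 0.3325   0.3325   0.7125]
(I − A)⁻¹ = adj(I−A) / det(I−A) ≈
  [   1.6172     0.5646     0.9091]
  [   0.5646     1.6172     0.9091]
  [   1.2727     1.2727     2.7273]
Δx = (I − A)⁻¹ Δd with Δd having -30 in the Rail component and 0 elsewhere.
So Δx_R = L_RR · (-30), where L_RR = adj(I−A)_RR / det(I−A) = 0.7125 / 0.26125.
Δx_R = 0.7125 × (-30) / 0.26125 = -21.375 / 0.26125 ≈ -81.8.

Δx_R = -81.8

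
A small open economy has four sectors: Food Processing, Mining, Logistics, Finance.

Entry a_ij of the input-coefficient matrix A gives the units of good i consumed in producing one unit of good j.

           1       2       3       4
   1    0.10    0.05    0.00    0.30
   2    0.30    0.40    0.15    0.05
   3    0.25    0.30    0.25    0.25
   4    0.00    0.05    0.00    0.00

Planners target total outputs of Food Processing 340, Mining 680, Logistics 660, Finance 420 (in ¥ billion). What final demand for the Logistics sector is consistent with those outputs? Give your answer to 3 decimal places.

d_3 = 101.000

I − A =
  [   0.90    -0.05     0.00    -0.30]
  [  -0.30     0.60    -0.15    -0.05]
  [  -0.25    -0.30     0.75    -0.25]
  [   0.00    -0.05     0.00     1.00]
d = (I − A) x:
  d_1 = (+0.90)·340 + (-0.05)·680 + (+0.00)·660 + (-0.30)·420 = 146.000
  d_2 = (-0.30)·340 + (+0.60)·680 + (-0.15)·660 + (-0.05)·420 = 186.000
  d_3 = (-0.25)·340 + (-0.30)·680 + (+0.75)·660 + (-0.25)·420 = 101.000
  d_4 = (+0.00)·340 + (-0.05)·680 + (+0.00)·660 + (+1.00)·420 = 386.000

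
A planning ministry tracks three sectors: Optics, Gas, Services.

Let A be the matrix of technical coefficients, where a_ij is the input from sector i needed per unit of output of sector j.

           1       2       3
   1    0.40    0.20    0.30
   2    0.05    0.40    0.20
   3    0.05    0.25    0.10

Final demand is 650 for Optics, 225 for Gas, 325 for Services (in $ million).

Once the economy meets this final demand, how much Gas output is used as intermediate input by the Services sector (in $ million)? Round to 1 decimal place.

z_23 = 131.3

I − A =
  [   0.60    -0.20    -0.30]
  [  -0.05     0.60    -0.20]
  [  -0.05    -0.25     0.90]
Cofactors of I−A, C_ij = (−1)^(i+j)·(minor ij) (rows/columns in the sector order above):
  C_11 = (0.60)(0.90) − (-0.20)(-0.25) = 0.4900
  C_12 = −[(-0.05)(0.90) − (-0.20)(-0.05)] = 0.0550
  C_13 = (-0.05)(-0.25) − (0.60)(-0.05) = 0.0425
  C_21 = −[(-0.20)(0.90) − (-0.30)(-0.25)] = 0.2550
  C_22 = (0.60)(0.90) − (-0.30)(-0.05) = 0.5250
  C_23 = −[(0.60)(-0.25) − (-0.20)(-0.05)] = 0.1600
  C_31 = (-0.20)(-0.20) − (-0.30)(0.60) = 0.2200
  C_32 = −[(0.60)(-0.20) − (-0.30)(-0.05)] = 0.1350
  C_33 = (0.60)(0.60) − (-0.20)(-0.05) = 0.3500
det(I−A) = Σ_j (I−A)_1j·C_1j = (0.60)(0.4900) + (-0.20)(0.0550) + (-0.30)(0.0425) = 0.27025
adj(I−A) = Cᵀ =
  [ 0.4900   0.2550   0.2200]
  [ 0.0550   0.5250   0.1350]
  [ 0.0425   0.1600   0.3500]
(I − A)⁻¹ = adj(I−A) / det(I−A) ≈
  [   1.8131     0.9436     0.8141]
  [   0.2035     1.9426     0.4995]
  [   0.1573     0.5920     1.2951]
First solve x = (I − A)⁻¹ d = adj(I−A)·d / det(I−A); in particular x_3 = (0.0425·650 + 0.1600·225 + 0.3500·325) / 0.27025 = 177.375 / 0.27025 ≈ 656.337.
Intermediate flow from 2 to 3: z_23 = a_23 · x_3 = 0.20 × 177.375 / 0.27025 = 35.475 / 0.27025 ≈ 131.3.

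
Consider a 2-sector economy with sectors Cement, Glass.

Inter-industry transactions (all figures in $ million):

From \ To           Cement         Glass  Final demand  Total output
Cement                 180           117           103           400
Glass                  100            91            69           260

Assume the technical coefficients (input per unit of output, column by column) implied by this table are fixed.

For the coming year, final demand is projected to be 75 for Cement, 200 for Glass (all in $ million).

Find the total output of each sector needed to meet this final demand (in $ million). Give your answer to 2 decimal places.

x_C = 566.33, x_G = 525.51

Technical coefficients a_ij = z_ij / X_j:
  a_CC = 180/400 = 0.45, a_GC = 100/400 = 0.25
  a_CG = 117/260 = 0.45, a_GG = 91/260 = 0.35
I − A =
  [   0.55    -0.45]
  [  -0.25     0.65]
det(I−A) = (0.55)(0.65) − (-0.45)(-0.25) = 0.2450
adj(I−A) = [[0.65, 0.45], [0.25, 0.55]]
(I − A)⁻¹ = adj(I−A) / det(I−A) ≈
  [   2.6531     1.8367]
  [   1.0204     2.2449]
x = (I − A)⁻¹ d = adj(I−A)·d / det(I−A), with det(I−A) = 0.2450:
  x_C = (0.65·75 + 0.45·200) / 0.2450 = 138.75 / 0.2450 ≈ 566.33
  x_G = (0.25·75 + 0.55·200) / 0.2450 = 128.75 / 0.2450 ≈ 525.51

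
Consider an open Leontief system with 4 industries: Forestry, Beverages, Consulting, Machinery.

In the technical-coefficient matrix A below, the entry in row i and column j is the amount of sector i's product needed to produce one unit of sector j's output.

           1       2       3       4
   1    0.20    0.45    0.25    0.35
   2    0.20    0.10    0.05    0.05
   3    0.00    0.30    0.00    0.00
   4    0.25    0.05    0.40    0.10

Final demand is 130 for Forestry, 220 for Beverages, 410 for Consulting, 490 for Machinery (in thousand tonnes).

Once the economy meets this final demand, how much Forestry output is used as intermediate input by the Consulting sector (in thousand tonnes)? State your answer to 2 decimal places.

z_13 = 148.32

I − A =
  [   0.80    -0.45    -0.25    -0.35]
  [  -0.20     0.90    -0.05    -0.05]
  [   0.00    -0.30     1.00     0.00]
  [  -0.25    -0.05    -0.40     0.90]
Compute the cofactors C_ij = (−1)^(i+j)·(3×3 minor ij) of I−A; the adjugate is their transpose:
adj(I−A) = Cᵀ =
  [ 0.788000   0.532000   0.358000   0.336000]
  [ 0.192500   0.632500   0.123750   0.110000]
  [ 0.057750   0.189750   0.477125   0.033000]
  [ 0.255250   0.267250   0.318375   0.603000]
det(I−A) = Σ_j (I−A)_1j·C_1j = (0.80)(0.788000) + (-0.45)(0.192500) + (-0.25)(0.057750) + (-0.35)(0.255250) = 0.4400
(I − A)⁻¹ = adj(I−A) / det(I−A) ≈
  [   1.7909     1.2091     0.8136     0.7636]
  [   0.4375     1.4375     0.2813     0.2500]
  [   0.1313     0.4313     1.0844     0.0750]
  [   0.5801     0.6074     0.7236     1.3705]
First solve x = (I − A)⁻¹ d = adj(I−A)·d / det(I−A); in particular x_3 = (0.057750·130 + 0.189750·220 + 0.477125·410 + 0.033000·490) / 0.4400 = 261.04375 / 0.4400 ≈ 593.2813.
Intermediate flow from 1 to 3: z_13 = a_13 · x_3 = 0.25 × 261.04375 / 0.4400 = 65.2609375 / 0.4400 ≈ 148.32.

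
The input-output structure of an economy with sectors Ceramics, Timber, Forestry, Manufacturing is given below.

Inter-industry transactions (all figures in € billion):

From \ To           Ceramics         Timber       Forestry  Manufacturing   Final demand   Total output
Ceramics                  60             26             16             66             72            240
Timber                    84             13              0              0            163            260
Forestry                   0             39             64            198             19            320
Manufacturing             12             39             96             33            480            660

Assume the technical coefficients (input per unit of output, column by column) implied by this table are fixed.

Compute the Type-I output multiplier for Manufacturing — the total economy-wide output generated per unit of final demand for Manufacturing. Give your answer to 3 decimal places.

m_M = 1.979

Technical coefficients a_ij = z_ij / X_j:
  a_CC = 60/240 = 0.25, a_TC = 84/240 = 0.35, a_FC = 0/240 = 0.00, a_MC = 12/240 = 0.05
  a_CT = 26/260 = 0.10, a_TT = 13/260 = 0.05, a_FT = 39/260 = 0.15, a_MT = 39/260 = 0.15
  a_CF = 16/320 = 0.05, a_TF = 0/320 = 0.00, a_FF = 64/320 = 0.20, a_MF = 96/320 = 0.30
  a_CM = 66/660 = 0.10, a_TM = 0/660 = 0.00, a_FM = 198/660 = 0.30, a_MM = 33/660 = 0.05
I − A =
  [   0.75    -0.10    -0.05    -0.10]
  [  -0.35     0.95     0.00     0.00]
  [   0.00    -0.15     0.80    -0.30]
  [  -0.05    -0.15    -0.30     0.95]
Compute the cofactors C_ij = (−1)^(i+j)·(3×3 minor ij) of I−A; the adjugate is their transpose:
adj(I−A) = Cᵀ =
  [ 0.636500   0.092875   0.073625   0.090250]
  [ 0.234500   0.497750   0.027125   0.033250]
  [ 0.079875   0.141375   0.633625   0.208500]
  [ 0.095750   0.128125   0.208250   0.539375]
det(I−A) = Σ_j (I−A)_1j·C_1j = (0.75)(0.636500) + (-0.10)(0.234500) + (-0.05)(0.079875) + (-0.10)(0.095750) = 0.44035625
(I − A)⁻¹ = adj(I−A) / det(I−A) ≈
  [   1.4454     0.2109     0.1672     0.2049]
  [   0.5325     1.1303     0.0616     0.0755]
  [   0.1814     0.3210     1.4389     0.4735]
  [   0.2174     0.2910     0.4729     1.2249]
The output multiplier for sector j is the column-j sum of the Leontief inverse (I − A)⁻¹ = adj(I−A) / det(I−A).
Column M of adj(I−A): (0.090250, 0.033250, 0.208500, 0.539375); det(I−A) = 0.44035625.
m_M = (0.090250 + 0.033250 + 0.208500 + 0.539375) / 0.44035625 = 0.871375 / 0.44035625 ≈ 1.979.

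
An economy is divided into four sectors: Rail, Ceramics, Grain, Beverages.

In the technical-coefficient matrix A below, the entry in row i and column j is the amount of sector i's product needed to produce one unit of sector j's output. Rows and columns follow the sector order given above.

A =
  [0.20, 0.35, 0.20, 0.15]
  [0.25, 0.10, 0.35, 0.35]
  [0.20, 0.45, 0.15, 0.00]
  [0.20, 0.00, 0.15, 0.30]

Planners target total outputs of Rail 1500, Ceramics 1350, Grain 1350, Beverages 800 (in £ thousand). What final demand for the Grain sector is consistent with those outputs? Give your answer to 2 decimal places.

d_3 = 240.00

I − A =
  [   0.80    -0.35    -0.20    -0.15]
  [  -0.25     0.90    -0.35    -0.35]
  [  -0.20    -0.45     0.85     0.00]
  [  -0.20     0.00    -0.15     0.70]
d = (I − A) x:
  d_1 = (+0.80)·1500 + (-0.35)·1350 + (-0.20)·1350 + (-0.15)·800 = 337.50
  d_2 = (-0.25)·1500 + (+0.90)·1350 + (-0.35)·1350 + (-0.35)·800 = 87.50
  d_3 = (-0.20)·1500 + (-0.45)·1350 + (+0.85)·1350 + (+0.00)·800 = 240.00
  d_4 = (-0.20)·1500 + (+0.00)·1350 + (-0.15)·1350 + (+0.70)·800 = 57.50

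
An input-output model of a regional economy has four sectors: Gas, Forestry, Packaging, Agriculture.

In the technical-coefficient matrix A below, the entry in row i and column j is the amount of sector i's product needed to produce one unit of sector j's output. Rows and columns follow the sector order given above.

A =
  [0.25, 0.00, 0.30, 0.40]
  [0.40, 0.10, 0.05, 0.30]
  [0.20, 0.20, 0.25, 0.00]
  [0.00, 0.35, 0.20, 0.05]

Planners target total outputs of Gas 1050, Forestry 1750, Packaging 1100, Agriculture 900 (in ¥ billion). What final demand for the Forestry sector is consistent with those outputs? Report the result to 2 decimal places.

I − A =
  [   0.75     0.00    -0.30    -0.40]
  [  -0.40     0.90    -0.05    -0.30]
  [  -0.20    -0.20     0.75     0.00]
  [   0.00    -0.35    -0.20     0.95]
d = (I − A) x:
  d_1 = (+0.75)·1050 + (+0.00)·1750 + (-0.30)·1100 + (-0.40)·900 = 97.50
  d_2 = (-0.40)·1050 + (+0.90)·1750 + (-0.05)·1100 + (-0.30)·900 = 830.00
  d_3 = (-0.20)·1050 + (-0.20)·1750 + (+0.75)·1100 + (+0.00)·900 = 265.00
  d_4 = (+0.00)·1050 + (-0.35)·1750 + (-0.20)·1100 + (+0.95)·900 = 22.50

d_2 = 830.00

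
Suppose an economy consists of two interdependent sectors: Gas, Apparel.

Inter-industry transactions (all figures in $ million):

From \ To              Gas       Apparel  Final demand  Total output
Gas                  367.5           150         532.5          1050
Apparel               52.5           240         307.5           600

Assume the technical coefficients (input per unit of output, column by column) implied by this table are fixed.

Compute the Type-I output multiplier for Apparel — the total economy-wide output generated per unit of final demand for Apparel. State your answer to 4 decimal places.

m_2 = 2.3841

Technical coefficients a_ij = z_ij / X_j:
  a_11 = 367.5/1050 = 0.35, a_21 = 52.5/1050 = 0.05
  a_12 = 150/600 = 0.25, a_22 = 240/600 = 0.40
I − A =
  [   0.65    -0.25]
  [  -0.05     0.60]
det(I−A) = (0.65)(0.60) − (-0.25)(-0.05) = 0.3775
adj(I−A) = [[0.60, 0.25], [0.05, 0.65]]
(I − A)⁻¹ = adj(I−A) / det(I−A) ≈
  [   1.58940     0.66225]
  [   0.13245     1.72185]
The output multiplier for sector j is the column-j sum of the Leontief inverse (I − A)⁻¹ = adj(I−A) / det(I−A).
Column 2 of adj(I−A): (0.25, 0.65); det(I−A) = 0.3775.
m_2 = (0.25 + 0.65) / 0.3775 = 0.90 / 0.3775 ≈ 2.3841.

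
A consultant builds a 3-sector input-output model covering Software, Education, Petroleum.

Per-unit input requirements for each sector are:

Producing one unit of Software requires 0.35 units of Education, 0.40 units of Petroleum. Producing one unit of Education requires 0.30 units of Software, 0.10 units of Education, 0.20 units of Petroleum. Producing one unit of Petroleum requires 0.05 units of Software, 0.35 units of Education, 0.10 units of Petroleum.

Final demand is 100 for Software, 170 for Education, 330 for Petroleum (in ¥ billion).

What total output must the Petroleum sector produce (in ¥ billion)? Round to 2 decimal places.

x_3 = 618.13

I − A =
  [   1.00    -0.30    -0.05]
  [  -0.35     0.90    -0.35]
  [  -0.40    -0.20     0.90]
Cofactors of I−A, C_ij = (−1)^(i+j)·(minor ij) (rows/columns in the sector order above):
  C_11 = (0.90)(0.90) − (-0.35)(-0.20) = 0.7400
  C_12 = −[(-0.35)(0.90) − (-0.35)(-0.40)] = 0.4550
  C_13 = (-0.35)(-0.20) − (0.90)(-0.40) = 0.4300
  C_21 = −[(-0.30)(0.90) − (-0.05)(-0.20)] = 0.2800
  C_22 = (1.00)(0.90) − (-0.05)(-0.40) = 0.8800
  C_23 = −[(1.00)(-0.20) − (-0.30)(-0.40)] = 0.3200
  C_31 = (-0.30)(-0.35) − (-0.05)(0.90) = 0.1500
  C_32 = −[(1.00)(-0.35) − (-0.05)(-0.35)] = 0.3675
  C_33 = (1.00)(0.90) − (-0.30)(-0.35) = 0.7950
det(I−A) = Σ_j (I−A)_1j·C_1j = (1.00)(0.7400) + (-0.30)(0.4550) + (-0.05)(0.4300) = 0.5820
adj(I−A) = Cᵀ =
  [ 0.7400   0.2800   0.1500]
  [ 0.4550   0.8800   0.3675]
  [ 0.4300   0.3200   0.7950]
(I − A)⁻¹ = adj(I−A) / det(I−A) ≈
  [   1.2715     0.4811     0.2577]
  [   0.7818     1.5120     0.6314]
  [   0.7388     0.5498     1.3660]
x = (I − A)⁻¹ d = adj(I−A)·d / det(I−A), with det(I−A) = 0.5820:
  x_1 = (0.7400·100 + 0.2800·170 + 0.1500·330) / 0.5820 = 171.10 / 0.5820 ≈ 293.99
  x_2 = (0.4550·100 + 0.8800·170 + 0.3675·330) / 0.5820 = 316.375 / 0.5820 ≈ 543.60
  x_3 = (0.4300·100 + 0.3200·170 + 0.7950·330) / 0.5820 = 359.75 / 0.5820 ≈ 618.13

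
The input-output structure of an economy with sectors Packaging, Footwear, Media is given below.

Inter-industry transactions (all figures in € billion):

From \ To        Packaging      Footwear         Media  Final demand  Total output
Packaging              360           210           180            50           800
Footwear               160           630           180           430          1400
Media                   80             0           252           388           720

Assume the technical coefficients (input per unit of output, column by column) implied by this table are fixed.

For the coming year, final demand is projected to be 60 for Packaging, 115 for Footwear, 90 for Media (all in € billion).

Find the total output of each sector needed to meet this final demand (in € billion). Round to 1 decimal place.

x_1 = 303.3, x_2 = 403.5, x_3 = 185.1

Technical coefficients a_ij = z_ij / X_j:
  a_11 = 360/800 = 0.45, a_21 = 160/800 = 0.20, a_31 = 80/800 = 0.10
  a_12 = 210/1400 = 0.15, a_22 = 630/1400 = 0.45, a_32 = 0/1400 = 0.00
  a_13 = 180/720 = 0.25, a_23 = 180/720 = 0.25, a_33 = 252/720 = 0.35
I − A =
  [   0.55    -0.15    -0.25]
  [  -0.20     0.55    -0.25]
  [  -0.10     0.00     0.65]
Cofactors of I−A, C_ij = (−1)^(i+j)·(minor ij) (rows/columns in the sector order above):
  C_11 = (0.55)(0.65) − (-0.25)(0.00) = 0.3575
  C_12 = −[(-0.20)(0.65) − (-0.25)(-0.10)] = 0.1550
  C_13 = (-0.20)(0.00) − (0.55)(-0.10) = 0.0550
  C_21 = −[(-0.15)(0.65) − (-0.25)(0.00)] = 0.0975
  C_22 = (0.55)(0.65) − (-0.25)(-0.10) = 0.3325
  C_23 = −[(0.55)(0.00) − (-0.15)(-0.10)] = 0.0150
  C_31 = (-0.15)(-0.25) − (-0.25)(0.55) = 0.1750
  C_32 = −[(0.55)(-0.25) − (-0.25)(-0.20)] = 0.1875
  C_33 = (0.55)(0.55) − (-0.15)(-0.20) = 0.2725
det(I−A) = Σ_j (I−A)_1j·C_1j = (0.55)(0.3575) + (-0.15)(0.1550) + (-0.25)(0.0550) = 0.159625
adj(I−A) = Cᵀ =
  [ 0.3575   0.0975   0.1750]
  [ 0.1550   0.3325   0.1875]
  [ 0.0550   0.0150   0.2725]
(I − A)⁻¹ = adj(I−A) / det(I−A) ≈
  [   2.2396     0.6108     1.0963]
  [   0.9710     2.0830     1.1746]
  [   0.3446     0.0940     1.7071]
x = (I − A)⁻¹ d = adj(I−A)·d / det(I−A), with det(I−A) = 0.159625:
  x_1 = (0.3575·60 + 0.0975·115 + 0.1750·90) / 0.159625 = 48.4125 / 0.159625 ≈ 303.3
  x_2 = (0.1550·60 + 0.3325·115 + 0.1875·90) / 0.159625 = 64.4125 / 0.159625 ≈ 403.5
  x_3 = (0.0550·60 + 0.0150·115 + 0.2725·90) / 0.159625 = 29.55 / 0.159625 ≈ 185.1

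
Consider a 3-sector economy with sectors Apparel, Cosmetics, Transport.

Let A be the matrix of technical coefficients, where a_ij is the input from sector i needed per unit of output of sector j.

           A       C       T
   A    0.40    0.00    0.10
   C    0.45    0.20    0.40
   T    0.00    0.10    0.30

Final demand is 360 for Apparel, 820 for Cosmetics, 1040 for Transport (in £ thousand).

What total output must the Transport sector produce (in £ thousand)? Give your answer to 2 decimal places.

x_T = 1836.10

I − A =
  [   0.60     0.00    -0.10]
  [  -0.45     0.80    -0.40]
  [   0.00    -0.10     0.70]
Cofactors of I−A, C_ij = (−1)^(i+j)·(minor ij) (rows/columns in the sector order above):
  C_11 = (0.80)(0.70) − (-0.40)(-0.10) = 0.5200
  C_12 = −[(-0.45)(0.70) − (-0.40)(0.00)] = 0.3150
  C_13 = (-0.45)(-0.10) − (0.80)(0.00) = 0.0450
  C_21 = −[(0.00)(0.70) − (-0.10)(-0.10)] = 0.0100
  C_22 = (0.60)(0.70) − (-0.10)(0.00) = 0.4200
  C_23 = −[(0.60)(-0.10) − (0.00)(0.00)] = 0.0600
  C_31 = (0.00)(-0.40) − (-0.10)(0.80) = 0.0800
  C_32 = −[(0.60)(-0.40) − (-0.10)(-0.45)] = 0.2850
  C_33 = (0.60)(0.80) − (0.00)(-0.45) = 0.4800
det(I−A) = Σ_j (I−A)_1j·C_1j = (0.60)(0.5200) + (0.00)(0.3150) + (-0.10)(0.0450) = 0.3075
adj(I−A) = Cᵀ =
  [ 0.5200   0.0100   0.0800]
  [ 0.3150   0.4200   0.2850]
  [ 0.0450   0.0600   0.4800]
(I − A)⁻¹ = adj(I−A) / det(I−A) ≈
  [   1.6911     0.0325     0.2602]
  [   1.0244     1.3659     0.9268]
  [   0.1463     0.1951     1.5610]
x = (I − A)⁻¹ d = adj(I−A)·d / det(I−A), with det(I−A) = 0.3075:
  x_A = (0.5200·360 + 0.0100·820 + 0.0800·1040) / 0.3075 = 278.60 / 0.3075 ≈ 906.02
  x_C = (0.3150·360 + 0.4200·820 + 0.2850·1040) / 0.3075 = 754.20 / 0.3075 ≈ 2452.68
  x_T = (0.0450·360 + 0.0600·820 + 0.4800·1040) / 0.3075 = 564.60 / 0.3075 ≈ 1836.10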